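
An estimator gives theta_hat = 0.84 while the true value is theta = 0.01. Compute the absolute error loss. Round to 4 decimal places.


The absolute error loss is |theta_hat - theta|
= |0.84 - 0.01|
= 0.83

0.83


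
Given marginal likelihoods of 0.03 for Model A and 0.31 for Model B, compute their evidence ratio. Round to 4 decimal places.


Ratio = ML(A) / ML(B) = 0.03/0.31
= 0.0968

0.0968


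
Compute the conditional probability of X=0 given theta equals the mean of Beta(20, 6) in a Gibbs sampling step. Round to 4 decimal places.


Mean of Beta(20, 6) = 0.7692
P(X=0 | theta=0.7692) = 0.2308

0.2308


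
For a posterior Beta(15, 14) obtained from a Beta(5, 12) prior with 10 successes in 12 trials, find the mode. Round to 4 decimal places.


Mode = (alpha - 1) / (alpha + beta - 2)
= 14 / 27
= 0.5185

0.5185


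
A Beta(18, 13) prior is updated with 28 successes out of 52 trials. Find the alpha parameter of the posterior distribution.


In the Beta-Binomial conjugate update:
alpha_post = alpha_prior + successes
= 18 + 28
= 46

46


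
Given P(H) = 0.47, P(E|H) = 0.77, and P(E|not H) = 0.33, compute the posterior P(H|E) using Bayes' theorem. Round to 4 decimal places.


By Bayes' theorem: P(H|E) = P(E|H)*P(H) / P(E)
P(E) = P(E|H)*P(H) + P(E|not H)*P(not H)
P(E) = 0.77*0.47 + 0.33*0.53 = 0.5368
P(H|E) = 0.77*0.47 / 0.5368 = 0.6742

0.6742


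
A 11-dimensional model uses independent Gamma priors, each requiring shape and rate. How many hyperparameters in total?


Per parameter: 2 (shape and rate).
Total = 11 * 2 = 22

22


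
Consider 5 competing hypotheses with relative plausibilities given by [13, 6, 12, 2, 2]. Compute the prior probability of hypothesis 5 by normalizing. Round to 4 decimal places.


Sum of weights = 13 + 6 + 12 + 2 + 2 = 35
Normalized prior for H5 = 2 / 35
= 0.0571

0.0571


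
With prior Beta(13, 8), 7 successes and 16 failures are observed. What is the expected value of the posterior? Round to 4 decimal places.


Posterior = Beta(20, 24)
E[theta] = alpha/(alpha+beta)
= 20/44 = 0.4545

0.4545


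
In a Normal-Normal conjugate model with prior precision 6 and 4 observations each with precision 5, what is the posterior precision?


Posterior precision = prior precision + n * observation precision
= 6 + 4 * 5
= 6 + 20 = 26

26


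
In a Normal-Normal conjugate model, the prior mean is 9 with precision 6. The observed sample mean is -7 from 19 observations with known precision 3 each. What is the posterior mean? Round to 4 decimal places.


Posterior precision = tau0 + n*tau = 6 + 19*3 = 63
Posterior mean = (tau0*mu0 + n*tau*xbar) / posterior_precision
= (6*9 + 19*3*-7) / 63
= -345 / 63 = -5.4762

-5.4762


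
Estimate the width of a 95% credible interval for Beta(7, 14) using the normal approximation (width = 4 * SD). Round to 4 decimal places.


For Beta(a,b): Var = ab/((a+b)^2(a+b+1))
Var = 0.0101, SD = 0.1005
Approximate 95% CI width = 4 * 0.1005 = 0.402

0.402


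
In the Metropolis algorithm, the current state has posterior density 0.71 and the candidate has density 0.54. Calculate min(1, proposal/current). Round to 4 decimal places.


Ratio = 0.54/0.71 = 0.7606
Acceptance probability = min(1, 0.7606)
= 0.7606

0.7606


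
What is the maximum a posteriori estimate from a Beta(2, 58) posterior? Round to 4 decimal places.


The MAP estimate equals the mode of the distribution.
Mode of Beta(a,b) = (a-1)/(a+b-2)
= 1/58
= 0.0172

0.0172


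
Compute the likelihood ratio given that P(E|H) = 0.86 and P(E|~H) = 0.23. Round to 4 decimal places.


LR = P(E|H) / P(E|~H)
= 0.86 / 0.23 = 3.7391

3.7391


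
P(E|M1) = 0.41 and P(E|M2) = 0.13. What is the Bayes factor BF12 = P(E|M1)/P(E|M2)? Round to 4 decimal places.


Bayes factor BF12 = P(E|M1) / P(E|M2)
= 0.41 / 0.13
= 3.1538

3.1538


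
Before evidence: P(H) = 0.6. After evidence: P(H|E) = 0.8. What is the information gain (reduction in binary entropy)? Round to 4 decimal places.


Prior entropy = 0.971
Posterior entropy = 0.7219
Information gain = 0.971 - 0.7219 = 0.249

0.249


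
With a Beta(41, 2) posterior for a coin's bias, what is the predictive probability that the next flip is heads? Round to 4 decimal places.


The predictive probability equals the posterior mean.
P(next = heads) = alpha / (alpha + beta)
= 41 / 43 = 0.9535

0.9535


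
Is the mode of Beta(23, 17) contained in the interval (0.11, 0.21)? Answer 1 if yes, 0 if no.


Mode = (a-1)/(a+b-2) = 22/38 = 0.5789
Interval: (0.11, 0.21)
Contains mode? 0

0


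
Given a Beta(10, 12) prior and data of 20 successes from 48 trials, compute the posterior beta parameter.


Number of failures = 48 - 20 = 28
Posterior beta = 12 + 28 = 40

40


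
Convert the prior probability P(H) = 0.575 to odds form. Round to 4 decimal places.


P(not H) = 1 - 0.575 = 0.425
Odds = 0.575 / 0.425 = 1.3529

1.3529


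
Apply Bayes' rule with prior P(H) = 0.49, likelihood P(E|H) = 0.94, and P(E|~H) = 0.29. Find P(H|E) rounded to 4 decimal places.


Step 1: Compute marginal P(E) = P(E|H)P(H) + P(E|~H)P(~H)
= 0.94*0.49 + 0.29*0.51 = 0.6085
Step 2: P(H|E) = P(E|H)P(H)/P(E) = 0.4606/0.6085
= 0.7569

0.7569


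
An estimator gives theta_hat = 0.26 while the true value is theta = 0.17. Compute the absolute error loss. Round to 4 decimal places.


The absolute error loss is |theta_hat - theta|
= |0.26 - 0.17|
= 0.09

0.09


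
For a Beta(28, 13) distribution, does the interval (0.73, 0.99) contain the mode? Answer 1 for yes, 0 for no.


Mode of Beta(a,b) = (a-1)/(a+b-2)
= (28-1)/(28+13-2) = 0.6923
Check: 0.73 <= 0.6923 <= 0.99?
Result: 0

0


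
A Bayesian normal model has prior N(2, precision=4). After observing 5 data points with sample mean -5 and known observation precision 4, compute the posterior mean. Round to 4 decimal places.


Posterior mean = (prior_precision * prior_mean + n * data_precision * data_mean) / (prior_precision + n * data_precision)
Numerator = 4*2 + 5*4*-5 = -92
Denominator = 4 + 5*4 = 24
Posterior mean = -3.8333

-3.8333


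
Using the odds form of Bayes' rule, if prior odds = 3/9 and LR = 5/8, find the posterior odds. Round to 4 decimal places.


Bayes' rule in odds form: posterior odds = prior odds * LR
= (3 * 5) / (9 * 8)
= 15/72 = 0.2083

0.2083


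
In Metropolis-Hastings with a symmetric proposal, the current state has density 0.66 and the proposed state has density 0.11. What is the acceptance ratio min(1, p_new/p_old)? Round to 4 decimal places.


Ratio = p_new / p_old = 0.11 / 0.66 = 0.1667
Acceptance = min(1, 0.1667) = 0.1667

0.1667


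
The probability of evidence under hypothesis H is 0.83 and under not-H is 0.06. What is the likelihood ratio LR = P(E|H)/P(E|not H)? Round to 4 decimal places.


LR = 0.83 / 0.06
= 13.8333

13.8333


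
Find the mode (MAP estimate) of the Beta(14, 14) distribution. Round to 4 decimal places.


For Beta(a,b) with a,b > 1:
Mode = (a-1)/(a+b-2) = (14-1)/(28-2)
= 13/26 = 0.5

0.5


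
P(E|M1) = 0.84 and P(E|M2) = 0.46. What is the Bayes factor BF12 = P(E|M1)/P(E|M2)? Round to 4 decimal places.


Bayes factor BF12 = P(E|M1) / P(E|M2)
= 0.84 / 0.46
= 1.8261

1.8261


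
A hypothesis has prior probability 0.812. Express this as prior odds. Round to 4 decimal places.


Odds = P(H) / P(not H) = 0.812 / 0.188
= 4.3191

4.3191


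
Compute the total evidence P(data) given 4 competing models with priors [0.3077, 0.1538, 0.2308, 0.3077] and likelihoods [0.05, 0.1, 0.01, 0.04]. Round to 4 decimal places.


Marginal likelihood = sum P(model_i) * P(data|model_i)
Model 1: 0.3077 * 0.05 = 0.0154
Model 2: 0.1538 * 0.1 = 0.0154
Model 3: 0.2308 * 0.01 = 0.0023
Model 4: 0.3077 * 0.04 = 0.0123
Total = 0.0454

0.0454


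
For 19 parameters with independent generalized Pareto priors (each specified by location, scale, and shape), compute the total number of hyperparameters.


A generalized Pareto prior has 3 hyperparameters per parameter.
Total = 19 * 3 = 57

57


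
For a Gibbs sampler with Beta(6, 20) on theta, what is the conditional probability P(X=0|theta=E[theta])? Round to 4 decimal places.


E[theta] = 6/(6+20) = 0.2308
P(X=0|theta) = 1 - theta = 0.7692

0.7692


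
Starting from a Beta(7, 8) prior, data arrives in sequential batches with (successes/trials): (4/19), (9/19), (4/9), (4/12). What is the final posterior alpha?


In sequential Bayesian updating, we sum all successes.
Total successes = 21
Final alpha = 7 + 21 = 28

28


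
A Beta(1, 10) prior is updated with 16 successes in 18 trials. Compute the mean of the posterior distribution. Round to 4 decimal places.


After update: Beta(17, 12)
Mean = 17 / (17 + 12) = 17 / 29
= 0.5862

0.5862


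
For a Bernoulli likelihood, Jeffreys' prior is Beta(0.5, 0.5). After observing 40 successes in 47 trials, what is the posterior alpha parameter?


Jeffreys' prior for Bernoulli is Beta(0.5, 0.5).
Posterior is Beta(0.5 + k, 0.5 + n - k).
Posterior alpha = 0.5 + k = 0.5 + 40 = 40.5

40.5


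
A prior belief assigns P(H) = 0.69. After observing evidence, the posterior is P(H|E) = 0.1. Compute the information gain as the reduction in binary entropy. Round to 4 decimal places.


H(prior) = -0.69*log2(0.69) - 0.31*log2(0.31)
= 0.8932
H(post) = -0.1*log2(0.1) - 0.9*log2(0.9)
= 0.469
IG = 0.8932 - 0.469 = 0.4242

0.4242


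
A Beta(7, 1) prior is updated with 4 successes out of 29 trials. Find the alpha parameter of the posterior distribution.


In the Beta-Binomial conjugate update:
alpha_post = alpha_prior + successes
= 7 + 4
= 11

11


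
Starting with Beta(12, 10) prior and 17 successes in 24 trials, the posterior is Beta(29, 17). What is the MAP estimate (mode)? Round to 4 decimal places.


The mode of Beta(a, b) when a > 1 and b > 1 is (a-1)/(a+b-2)
= (29 - 1) / (29 + 17 - 2)
= 28 / 44
= 0.6364

0.6364


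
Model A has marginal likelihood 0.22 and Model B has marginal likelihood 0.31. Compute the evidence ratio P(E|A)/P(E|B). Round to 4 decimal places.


Evidence ratio = P(E|A) / P(E|B)
= 0.22 / 0.31
= 0.7097

0.7097


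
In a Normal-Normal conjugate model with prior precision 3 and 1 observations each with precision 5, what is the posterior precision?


Posterior precision = prior precision + n * observation precision
= 3 + 1 * 5
= 3 + 5 = 8

8


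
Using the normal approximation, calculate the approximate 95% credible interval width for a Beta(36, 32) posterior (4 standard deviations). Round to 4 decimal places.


Var(Beta) = 36*32/(68^2 * 69) = 0.0036
SD = 0.0601
Width ~ 4*SD = 0.2404

0.2404


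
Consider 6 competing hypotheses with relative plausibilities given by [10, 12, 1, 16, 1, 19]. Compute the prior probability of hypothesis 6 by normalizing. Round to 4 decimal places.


Sum of weights = 10 + 12 + 1 + 16 + 1 + 19 = 59
Normalized prior for H6 = 19 / 59
= 0.322

0.322


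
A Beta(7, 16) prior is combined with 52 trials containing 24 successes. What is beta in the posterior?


In conjugate updating:
beta_posterior = beta_prior + (n - k)
= 16 + (52 - 24)
= 16 + 28 = 44

44


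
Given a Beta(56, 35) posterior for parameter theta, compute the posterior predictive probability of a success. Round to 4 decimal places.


For a Beta-Bernoulli model, the predictive probability is the mean:
P(success) = 56/(56+35) = 56/91 = 0.6154

0.6154


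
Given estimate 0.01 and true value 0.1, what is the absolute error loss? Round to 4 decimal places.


Absolute error = |estimate - true|
= |-0.09| = 0.09

0.09


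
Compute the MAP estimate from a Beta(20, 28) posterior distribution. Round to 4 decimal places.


MAP = mode of Beta distribution
= (alpha - 1)/(alpha + beta - 2)
= (20-1)/(20+28-2)
= 19/46 = 0.413

0.413


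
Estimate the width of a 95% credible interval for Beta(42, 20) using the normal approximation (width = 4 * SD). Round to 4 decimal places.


For Beta(a,b): Var = ab/((a+b)^2(a+b+1))
Var = 0.0035, SD = 0.0589
Approximate 95% CI width = 4 * 0.0589 = 0.2356

0.2356


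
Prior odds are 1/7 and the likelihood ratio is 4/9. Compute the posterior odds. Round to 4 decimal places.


Posterior odds = prior odds * likelihood ratio
= (1/7) * (4/9)
= 4 / 63
= 0.0635

0.0635


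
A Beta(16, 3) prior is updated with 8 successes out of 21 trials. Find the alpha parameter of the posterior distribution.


In the Beta-Binomial conjugate update:
alpha_post = alpha_prior + successes
= 16 + 8
= 24

24


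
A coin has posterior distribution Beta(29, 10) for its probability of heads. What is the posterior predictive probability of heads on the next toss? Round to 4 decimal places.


Posterior predictive = E[theta] = alpha/(alpha+beta)
= 29/39
= 0.7436

0.7436


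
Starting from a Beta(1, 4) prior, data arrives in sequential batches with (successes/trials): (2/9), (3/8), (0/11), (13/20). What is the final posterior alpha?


In sequential Bayesian updating, we sum all successes.
Total successes = 18
Final alpha = 1 + 18 = 19

19


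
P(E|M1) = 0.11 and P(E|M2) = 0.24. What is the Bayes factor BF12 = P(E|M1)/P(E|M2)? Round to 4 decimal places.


Bayes factor BF12 = P(E|M1) / P(E|M2)
= 0.11 / 0.24
= 0.4583

0.4583


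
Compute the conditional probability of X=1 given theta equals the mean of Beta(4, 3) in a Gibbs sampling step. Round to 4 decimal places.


Mean of Beta(4, 3) = 0.5714
P(X=1 | theta=0.5714) = 0.5714

0.5714


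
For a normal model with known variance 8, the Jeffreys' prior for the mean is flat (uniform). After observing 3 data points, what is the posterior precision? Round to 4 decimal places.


Jeffreys' prior for normal mean (known variance) is flat.
Prior precision = 0.
Posterior precision = prior_prec + n/sigma^2 = 0 + 3/8
= 0.375

0.375


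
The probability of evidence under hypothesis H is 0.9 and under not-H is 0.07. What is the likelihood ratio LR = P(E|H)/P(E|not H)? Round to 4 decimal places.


LR = 0.9 / 0.07
= 12.8571

12.8571


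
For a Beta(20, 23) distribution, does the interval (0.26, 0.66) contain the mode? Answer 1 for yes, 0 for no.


Mode of Beta(a,b) = (a-1)/(a+b-2)
= (20-1)/(20+23-2) = 0.4634
Check: 0.26 <= 0.4634 <= 0.66?
Result: 1

1


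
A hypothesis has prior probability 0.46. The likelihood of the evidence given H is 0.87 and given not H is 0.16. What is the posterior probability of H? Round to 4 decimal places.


Using Bayes' theorem:
P(E) = 0.46 * 0.87 + 0.54 * 0.16
P(E) = 0.4866
P(H|E) = (0.46 * 0.87) / 0.4866 = 0.8224

0.8224


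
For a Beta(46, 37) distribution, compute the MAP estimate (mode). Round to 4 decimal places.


MAP = mode = (a-1)/(a+b-2)
= (46-1)/(46+37-2)
= 45/81 = 0.5556

0.5556


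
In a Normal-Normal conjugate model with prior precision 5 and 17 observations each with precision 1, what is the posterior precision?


Posterior precision = prior precision + n * observation precision
= 5 + 17 * 1
= 5 + 17 = 22

22


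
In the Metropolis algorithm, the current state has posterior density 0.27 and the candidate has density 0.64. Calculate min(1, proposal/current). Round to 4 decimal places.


Ratio = 0.64/0.27 = 2.3704
Acceptance probability = min(1, 2.3704)
= 1.0

1.0


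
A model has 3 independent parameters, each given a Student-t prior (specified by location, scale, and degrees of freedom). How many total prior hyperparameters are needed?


Each Student-t prior needs 3 hyperparameters (location, scale, and degrees of freedom).
Total = 3 * 3 = 9

9


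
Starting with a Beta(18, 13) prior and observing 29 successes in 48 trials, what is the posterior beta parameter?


Posterior beta = prior beta + failures
Failures = 48 - 29 = 19
beta_post = 13 + 19 = 32

32


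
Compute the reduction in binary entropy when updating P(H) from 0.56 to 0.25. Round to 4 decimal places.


H_before = -p*log2(p) - (1-p)*log2(1-p) for p=0.56: 0.9896
H_after for p=0.25: 0.8113
Reduction = 0.9896 - 0.8113 = 0.1783

0.1783


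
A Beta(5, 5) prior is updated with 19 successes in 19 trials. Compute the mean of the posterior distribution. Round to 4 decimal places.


After update: Beta(24, 5)
Mean = 24 / (24 + 5) = 24 / 29
= 0.8276

0.8276


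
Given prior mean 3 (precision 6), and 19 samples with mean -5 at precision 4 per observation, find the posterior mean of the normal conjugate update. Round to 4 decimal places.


The posterior mean is a precision-weighted average of prior and data.
Post. prec. = 6 + 76 = 82
Post. mean = (18 + -380)/82 = -362/82 = -4.4146

-4.4146


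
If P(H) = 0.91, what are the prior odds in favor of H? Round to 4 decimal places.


Prior odds = P(H) / (1 - P(H))
= 0.91 / 0.09
= 10.1111

10.1111


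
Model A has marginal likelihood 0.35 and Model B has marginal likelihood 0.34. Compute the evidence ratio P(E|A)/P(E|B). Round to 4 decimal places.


Evidence ratio = P(E|A) / P(E|B)
= 0.35 / 0.34
= 1.0294

1.0294


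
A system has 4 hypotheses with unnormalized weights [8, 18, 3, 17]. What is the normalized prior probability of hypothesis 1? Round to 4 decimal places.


The normalized prior is the weight divided by the total.
Total weight = 46
P(H1) = 8 / 46 = 0.1739

0.1739


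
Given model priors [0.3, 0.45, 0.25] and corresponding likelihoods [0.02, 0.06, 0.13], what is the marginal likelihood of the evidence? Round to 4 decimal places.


P(E) = sum_i P(M_i) P(E|M_i)
= 0.006 + 0.027 + 0.0325
= 0.0655

0.0655


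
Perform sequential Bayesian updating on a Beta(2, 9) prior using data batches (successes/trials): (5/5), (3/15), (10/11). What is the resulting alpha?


Accumulate successes: 18
Posterior alpha = prior alpha + sum of successes
= 2 + 18 = 20

20


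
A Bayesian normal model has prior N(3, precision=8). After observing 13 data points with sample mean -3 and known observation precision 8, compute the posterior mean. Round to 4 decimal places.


Posterior mean = (prior_precision * prior_mean + n * data_precision * data_mean) / (prior_precision + n * data_precision)
Numerator = 8*3 + 13*8*-3 = -288
Denominator = 8 + 13*8 = 112
Posterior mean = -2.5714

-2.5714


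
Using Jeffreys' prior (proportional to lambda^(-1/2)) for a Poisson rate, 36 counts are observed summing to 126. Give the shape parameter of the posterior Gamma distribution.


Conjugate update: Gamma(prior_shape + S, prior_rate + n).
Prior shape = 0.5, prior rate = 0.
Posterior shape = 0.5 + S = 0.5 + 126 = 126.5

126.5


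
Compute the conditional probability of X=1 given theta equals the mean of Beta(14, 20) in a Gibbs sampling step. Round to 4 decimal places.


Mean of Beta(14, 20) = 0.4118
P(X=1 | theta=0.4118) = 0.4118

0.4118


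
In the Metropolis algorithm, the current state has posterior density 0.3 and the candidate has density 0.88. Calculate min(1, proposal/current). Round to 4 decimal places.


Ratio = 0.88/0.3 = 2.9333
Acceptance probability = min(1, 2.9333)
= 1.0

1.0


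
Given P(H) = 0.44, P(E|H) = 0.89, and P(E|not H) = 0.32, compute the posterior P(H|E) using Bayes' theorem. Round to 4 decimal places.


By Bayes' theorem: P(H|E) = P(E|H)*P(H) / P(E)
P(E) = P(E|H)*P(H) + P(E|not H)*P(not H)
P(E) = 0.89*0.44 + 0.32*0.56 = 0.5708
P(H|E) = 0.89*0.44 / 0.5708 = 0.6861

0.6861


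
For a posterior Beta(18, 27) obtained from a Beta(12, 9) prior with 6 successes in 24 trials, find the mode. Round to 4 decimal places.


Mode = (alpha - 1) / (alpha + beta - 2)
= 17 / 43
= 0.3953

0.3953


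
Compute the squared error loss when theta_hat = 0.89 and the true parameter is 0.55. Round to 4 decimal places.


L = (theta_hat - theta_true)^2
= (0.89 - 0.55)^2
= 0.34^2 = 0.1156

0.1156


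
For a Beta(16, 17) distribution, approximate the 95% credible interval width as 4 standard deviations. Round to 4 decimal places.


Variance of Beta(a,b) = ab / ((a+b)^2 * (a+b+1))
= 16*17 / ((33)^2 * 34)
= 0.0073
SD = sqrt(0.0073) = 0.0857
Width = 4 * SD = 0.3428

0.3428


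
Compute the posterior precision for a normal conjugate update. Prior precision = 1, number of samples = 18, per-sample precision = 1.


tau_post = tau_0 + n * tau
= 1 + 18 * 1 = 19

19


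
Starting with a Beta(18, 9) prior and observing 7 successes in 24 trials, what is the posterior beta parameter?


Posterior beta = prior beta + failures
Failures = 24 - 7 = 17
beta_post = 9 + 17 = 26

26


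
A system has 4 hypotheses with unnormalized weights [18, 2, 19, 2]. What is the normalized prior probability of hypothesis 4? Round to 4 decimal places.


The normalized prior is the weight divided by the total.
Total weight = 41
P(H4) = 2 / 41 = 0.0488

0.0488


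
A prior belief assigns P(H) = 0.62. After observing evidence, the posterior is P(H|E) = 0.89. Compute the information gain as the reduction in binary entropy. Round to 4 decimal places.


H(prior) = -0.62*log2(0.62) - 0.38*log2(0.38)
= 0.958
H(post) = -0.89*log2(0.89) - 0.11*log2(0.11)
= 0.4999
IG = 0.958 - 0.4999 = 0.4581

0.4581


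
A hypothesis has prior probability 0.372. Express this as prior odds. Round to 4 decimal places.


Odds = P(H) / P(not H) = 0.372 / 0.628
= 0.5924

0.5924


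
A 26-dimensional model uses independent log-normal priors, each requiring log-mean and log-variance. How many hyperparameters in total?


Per parameter: 2 (log-mean and log-variance).
Total = 26 * 2 = 52

52


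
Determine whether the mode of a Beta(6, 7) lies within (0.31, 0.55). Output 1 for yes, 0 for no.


First find the mode: (a-1)/(a+b-2) = 0.4545
Is 0.4545 in (0.31, 0.55)? 1

1


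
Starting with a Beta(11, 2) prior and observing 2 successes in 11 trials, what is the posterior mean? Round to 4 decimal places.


Posterior parameters: alpha = 11 + 2 = 13
beta = 2 + 9 = 11
Posterior mean = alpha / (alpha + beta) = 13 / 24
= 0.5417

0.5417


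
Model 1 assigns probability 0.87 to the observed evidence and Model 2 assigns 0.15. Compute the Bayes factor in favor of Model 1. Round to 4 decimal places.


BF = P(data|M1) / P(data|M2)
= 0.87 / 0.15 = 5.8

5.8


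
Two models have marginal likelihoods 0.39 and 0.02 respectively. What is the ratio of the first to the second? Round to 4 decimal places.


Evidence ratio = 0.39 / 0.02
= 19.5

19.5


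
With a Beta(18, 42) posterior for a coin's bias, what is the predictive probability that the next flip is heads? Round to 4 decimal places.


The predictive probability equals the posterior mean.
P(next = heads) = alpha / (alpha + beta)
= 18 / 60 = 0.3

0.3


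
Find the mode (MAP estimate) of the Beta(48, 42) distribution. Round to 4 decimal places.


For Beta(a,b) with a,b > 1:
Mode = (a-1)/(a+b-2) = (48-1)/(90-2)
= 47/88 = 0.5341

0.5341


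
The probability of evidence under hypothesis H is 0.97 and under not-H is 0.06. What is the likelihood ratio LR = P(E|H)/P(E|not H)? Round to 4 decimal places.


LR = 0.97 / 0.06
= 16.1667

16.1667


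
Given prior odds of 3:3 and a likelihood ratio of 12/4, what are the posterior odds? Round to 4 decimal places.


Posterior odds = prior odds * LR
Prior odds = 3/3 = 1.0
LR = 12/4 = 3.0
Posterior odds = 1.0 * 3.0 = 3.0

3.0


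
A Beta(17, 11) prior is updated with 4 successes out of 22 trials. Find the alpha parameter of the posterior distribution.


In the Beta-Binomial conjugate update:
alpha_post = alpha_prior + successes
= 17 + 4
= 21

21


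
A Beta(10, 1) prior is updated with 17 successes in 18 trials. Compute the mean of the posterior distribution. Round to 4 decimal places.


After update: Beta(27, 2)
Mean = 27 / (27 + 2) = 27 / 29
= 0.931

0.931


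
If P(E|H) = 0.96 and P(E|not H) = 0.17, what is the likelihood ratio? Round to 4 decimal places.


Likelihood ratio = P(E|H) / P(E|not H)
= 0.96 / 0.17
= 5.6471

5.6471


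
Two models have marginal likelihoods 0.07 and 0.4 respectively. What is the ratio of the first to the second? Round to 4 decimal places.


Evidence ratio = 0.07 / 0.4
= 0.175

0.175


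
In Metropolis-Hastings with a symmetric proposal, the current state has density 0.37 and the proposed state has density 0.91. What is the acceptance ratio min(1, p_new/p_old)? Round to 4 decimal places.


Ratio = p_new / p_old = 0.91 / 0.37 = 2.4595
Acceptance = min(1, 2.4595) = 1.0

1.0


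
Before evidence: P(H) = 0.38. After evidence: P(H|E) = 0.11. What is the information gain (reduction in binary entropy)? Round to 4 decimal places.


Prior entropy = 0.958
Posterior entropy = 0.4999
Information gain = 0.958 - 0.4999 = 0.4581

0.4581


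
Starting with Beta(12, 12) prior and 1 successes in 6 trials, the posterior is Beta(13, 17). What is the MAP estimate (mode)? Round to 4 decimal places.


The mode of Beta(a, b) when a > 1 and b > 1 is (a-1)/(a+b-2)
= (13 - 1) / (13 + 17 - 2)
= 12 / 28
= 0.4286

0.4286


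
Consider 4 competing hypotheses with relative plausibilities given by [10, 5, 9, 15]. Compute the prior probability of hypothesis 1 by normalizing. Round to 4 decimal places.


Sum of weights = 10 + 5 + 9 + 15 = 39
Normalized prior for H1 = 10 / 39
= 0.2564

0.2564


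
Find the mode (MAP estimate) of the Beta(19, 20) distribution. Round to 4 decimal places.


For Beta(a,b) with a,b > 1:
Mode = (a-1)/(a+b-2) = (19-1)/(39-2)
= 18/37 = 0.4865

0.4865


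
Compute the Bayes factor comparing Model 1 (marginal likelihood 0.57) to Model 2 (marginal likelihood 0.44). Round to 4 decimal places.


BF12 = marginal likelihood of M1 / marginal likelihood of M2
= 0.57/0.44
= 1.2955

1.2955


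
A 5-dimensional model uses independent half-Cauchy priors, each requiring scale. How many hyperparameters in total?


Per parameter: 1 (scale).
Total = 5 * 1 = 5

5


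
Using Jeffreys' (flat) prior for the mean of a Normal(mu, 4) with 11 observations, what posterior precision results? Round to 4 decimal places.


Flat prior means prior precision is 0.
Posterior precision = n / sigma^2 = 11/4 = 2.75

2.75


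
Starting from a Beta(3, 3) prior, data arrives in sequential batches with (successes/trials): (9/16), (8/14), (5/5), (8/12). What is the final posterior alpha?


In sequential Bayesian updating, we sum all successes.
Total successes = 30
Final alpha = 3 + 30 = 33

33


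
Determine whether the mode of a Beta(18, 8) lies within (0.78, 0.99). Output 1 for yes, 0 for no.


First find the mode: (a-1)/(a+b-2) = 0.7083
Is 0.7083 in (0.78, 0.99)? 0

0


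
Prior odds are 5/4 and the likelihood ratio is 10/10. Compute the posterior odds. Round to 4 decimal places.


Posterior odds = prior odds * likelihood ratio
= (5/4) * (10/10)
= 50 / 40
= 1.25

1.25


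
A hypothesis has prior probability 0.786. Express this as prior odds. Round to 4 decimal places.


Odds = P(H) / P(not H) = 0.786 / 0.214
= 3.6729

3.6729


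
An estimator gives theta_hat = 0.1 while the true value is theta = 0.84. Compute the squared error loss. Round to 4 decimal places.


The squared error loss is (theta_hat - theta)^2
= (0.1 - 0.84)^2
= (-0.74)^2 = 0.5476

0.5476


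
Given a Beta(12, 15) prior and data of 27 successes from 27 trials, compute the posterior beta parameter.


Number of failures = 27 - 27 = 0
Posterior beta = 15 + 0 = 15

15


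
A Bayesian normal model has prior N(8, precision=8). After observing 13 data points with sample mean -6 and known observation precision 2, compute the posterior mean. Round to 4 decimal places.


Posterior mean = (prior_precision * prior_mean + n * data_precision * data_mean) / (prior_precision + n * data_precision)
Numerator = 8*8 + 13*2*-6 = -92
Denominator = 8 + 13*2 = 34
Posterior mean = -2.7059

-2.7059


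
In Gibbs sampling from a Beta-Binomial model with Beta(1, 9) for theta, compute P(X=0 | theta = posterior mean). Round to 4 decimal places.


Posterior mean = alpha/(alpha+beta) = 1/10 = 0.1
P(X=0|theta=mean) = 1 - theta = 0.9

0.9


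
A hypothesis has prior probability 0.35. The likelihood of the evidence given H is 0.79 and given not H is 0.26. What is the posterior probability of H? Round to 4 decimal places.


Using Bayes' theorem:
P(E) = 0.35 * 0.79 + 0.65 * 0.26
P(E) = 0.4455
P(H|E) = (0.35 * 0.79) / 0.4455 = 0.6207

0.6207


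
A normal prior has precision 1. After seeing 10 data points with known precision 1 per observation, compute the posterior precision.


In the conjugate normal model, precisions add:
tau_posterior = tau_prior + n * tau_data
= 1 + 10*1 = 11

11


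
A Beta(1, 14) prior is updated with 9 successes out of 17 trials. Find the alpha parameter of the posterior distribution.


In the Beta-Binomial conjugate update:
alpha_post = alpha_prior + successes
= 1 + 9
= 10

10


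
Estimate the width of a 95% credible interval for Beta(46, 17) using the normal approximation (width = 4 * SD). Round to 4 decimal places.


For Beta(a,b): Var = ab/((a+b)^2(a+b+1))
Var = 0.0031, SD = 0.0555
Approximate 95% CI width = 4 * 0.0555 = 0.2219

0.2219


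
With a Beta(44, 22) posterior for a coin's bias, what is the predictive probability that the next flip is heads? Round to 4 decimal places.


The predictive probability equals the posterior mean.
P(next = heads) = alpha / (alpha + beta)
= 44 / 66 = 0.6667

0.6667


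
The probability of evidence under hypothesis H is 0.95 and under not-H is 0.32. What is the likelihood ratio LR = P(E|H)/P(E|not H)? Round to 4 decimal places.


LR = 0.95 / 0.32
= 2.9688

2.9688


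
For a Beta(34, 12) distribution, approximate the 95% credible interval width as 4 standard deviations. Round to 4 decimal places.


Variance of Beta(a,b) = ab / ((a+b)^2 * (a+b+1))
= 34*12 / ((46)^2 * 47)
= 0.0041
SD = sqrt(0.0041) = 0.0641
Width = 4 * SD = 0.2562

0.2562


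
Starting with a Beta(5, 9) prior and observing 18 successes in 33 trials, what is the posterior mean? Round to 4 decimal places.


Posterior parameters: alpha = 5 + 18 = 23
beta = 9 + 15 = 24
Posterior mean = alpha / (alpha + beta) = 23 / 47
= 0.4894

0.4894


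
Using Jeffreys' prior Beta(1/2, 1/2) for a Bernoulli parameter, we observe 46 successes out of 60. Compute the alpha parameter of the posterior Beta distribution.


Conjugate update: Beta(0.5 + k, 0.5 + n - k).
k = 46, n - k = 14
Posterior alpha = 0.5 + k = 0.5 + 46 = 46.5

46.5


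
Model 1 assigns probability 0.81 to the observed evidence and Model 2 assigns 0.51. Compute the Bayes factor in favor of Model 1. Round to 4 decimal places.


BF = P(data|M1) / P(data|M2)
= 0.81 / 0.51 = 1.5882

1.5882


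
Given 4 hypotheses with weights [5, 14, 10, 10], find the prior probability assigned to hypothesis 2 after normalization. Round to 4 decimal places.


To normalize, divide each weight by the sum of all weights.
Sum = 39
Prior(H2) = 14/39 = 0.359

0.359


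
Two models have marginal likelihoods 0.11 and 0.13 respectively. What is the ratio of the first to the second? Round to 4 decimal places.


Evidence ratio = 0.11 / 0.13
= 0.8462

0.8462


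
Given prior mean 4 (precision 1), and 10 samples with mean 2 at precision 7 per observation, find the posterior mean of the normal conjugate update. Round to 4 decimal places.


The posterior mean is a precision-weighted average of prior and data.
Post. prec. = 1 + 70 = 71
Post. mean = (4 + 140)/71 = 144/71 = 2.0282

2.0282


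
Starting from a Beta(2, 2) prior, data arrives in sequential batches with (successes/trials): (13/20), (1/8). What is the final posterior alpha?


In sequential Bayesian updating, we sum all successes.
Total successes = 14
Final alpha = 2 + 14 = 16

16


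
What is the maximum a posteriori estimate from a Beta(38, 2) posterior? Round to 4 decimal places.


The MAP estimate equals the mode of the distribution.
Mode of Beta(a,b) = (a-1)/(a+b-2)
= 37/38
= 0.9737

0.9737


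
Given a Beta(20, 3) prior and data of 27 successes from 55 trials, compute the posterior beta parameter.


Number of failures = 55 - 27 = 28
Posterior beta = 3 + 28 = 31

31


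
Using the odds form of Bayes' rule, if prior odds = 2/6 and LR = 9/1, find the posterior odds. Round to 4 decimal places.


Bayes' rule in odds form: posterior odds = prior odds * LR
= (2 * 9) / (6 * 1)
= 18/6 = 3.0

3.0


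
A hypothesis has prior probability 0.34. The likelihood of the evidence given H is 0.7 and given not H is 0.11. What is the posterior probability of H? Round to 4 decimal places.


Using Bayes' theorem:
P(E) = 0.34 * 0.7 + 0.66 * 0.11
P(E) = 0.3106
P(H|E) = (0.34 * 0.7) / 0.3106 = 0.7663

0.7663


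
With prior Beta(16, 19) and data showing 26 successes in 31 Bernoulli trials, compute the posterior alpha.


Conjugate update: alpha_posterior = alpha_prior + k
= 16 + 26 = 42

42


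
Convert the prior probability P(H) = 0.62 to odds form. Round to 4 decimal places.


P(not H) = 1 - 0.62 = 0.38
Odds = 0.62 / 0.38 = 1.6316

1.6316


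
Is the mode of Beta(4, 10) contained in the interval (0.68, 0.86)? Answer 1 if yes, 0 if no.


Mode = (a-1)/(a+b-2) = 3/12 = 0.25
Interval: (0.68, 0.86)
Contains mode? 0

0


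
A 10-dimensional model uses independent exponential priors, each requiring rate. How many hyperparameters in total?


Per parameter: 1 (rate).
Total = 10 * 1 = 10

10


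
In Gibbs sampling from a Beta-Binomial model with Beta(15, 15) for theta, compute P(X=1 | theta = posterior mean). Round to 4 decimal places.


Posterior mean = alpha/(alpha+beta) = 15/30 = 0.5
P(X=1|theta=mean) = theta = 0.5

0.5


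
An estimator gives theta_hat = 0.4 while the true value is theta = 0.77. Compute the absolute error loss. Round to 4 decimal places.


The absolute error loss is |theta_hat - theta|
= |0.4 - 0.77|
= 0.37

0.37


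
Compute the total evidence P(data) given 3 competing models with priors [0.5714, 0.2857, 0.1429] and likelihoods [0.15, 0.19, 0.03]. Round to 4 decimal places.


Marginal likelihood = sum P(model_i) * P(data|model_i)
Model 1: 0.5714 * 0.15 = 0.0857
Model 2: 0.2857 * 0.19 = 0.0543
Model 3: 0.1429 * 0.03 = 0.0043
Total = 0.1443

0.1443


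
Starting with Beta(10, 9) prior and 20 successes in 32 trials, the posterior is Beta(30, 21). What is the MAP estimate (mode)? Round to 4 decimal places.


The mode of Beta(a, b) when a > 1 and b > 1 is (a-1)/(a+b-2)
= (30 - 1) / (30 + 21 - 2)
= 29 / 49
= 0.5918

0.5918


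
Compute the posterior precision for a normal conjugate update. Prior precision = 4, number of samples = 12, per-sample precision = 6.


tau_post = tau_0 + n * tau
= 4 + 12 * 6 = 76

76


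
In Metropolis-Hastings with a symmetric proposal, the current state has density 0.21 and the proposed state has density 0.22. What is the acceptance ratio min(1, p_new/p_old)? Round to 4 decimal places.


Ratio = p_new / p_old = 0.22 / 0.21 = 1.0476
Acceptance = min(1, 1.0476) = 1.0

1.0


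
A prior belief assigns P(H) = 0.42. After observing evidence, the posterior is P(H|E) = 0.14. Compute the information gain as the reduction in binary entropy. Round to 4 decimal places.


H(prior) = -0.42*log2(0.42) - 0.58*log2(0.58)
= 0.9815
H(post) = -0.14*log2(0.14) - 0.86*log2(0.86)
= 0.5842
IG = 0.9815 - 0.5842 = 0.3972

0.3972


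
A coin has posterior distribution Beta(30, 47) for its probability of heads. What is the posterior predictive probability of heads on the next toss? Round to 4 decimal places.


Posterior predictive = E[theta] = alpha/(alpha+beta)
= 30/77
= 0.3896

0.3896


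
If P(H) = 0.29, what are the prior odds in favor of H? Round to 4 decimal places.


Prior odds = P(H) / (1 - P(H))
= 0.29 / 0.71
= 0.4085

0.4085


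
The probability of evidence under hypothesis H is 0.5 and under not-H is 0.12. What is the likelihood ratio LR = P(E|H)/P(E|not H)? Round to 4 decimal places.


LR = 0.5 / 0.12
= 4.1667

4.1667


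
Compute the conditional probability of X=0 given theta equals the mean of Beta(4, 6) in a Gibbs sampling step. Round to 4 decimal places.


Mean of Beta(4, 6) = 0.4
P(X=0 | theta=0.4) = 0.6

0.6


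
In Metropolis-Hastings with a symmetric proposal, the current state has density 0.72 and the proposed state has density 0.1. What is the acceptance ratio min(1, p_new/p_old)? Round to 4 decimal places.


Ratio = p_new / p_old = 0.1 / 0.72 = 0.1389
Acceptance = min(1, 0.1389) = 0.1389

0.1389


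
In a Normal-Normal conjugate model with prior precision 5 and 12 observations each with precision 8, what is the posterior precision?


Posterior precision = prior precision + n * observation precision
= 5 + 12 * 8
= 5 + 96 = 101

101


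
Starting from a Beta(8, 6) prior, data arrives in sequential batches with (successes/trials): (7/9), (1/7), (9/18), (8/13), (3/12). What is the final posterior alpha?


In sequential Bayesian updating, we sum all successes.
Total successes = 28
Final alpha = 8 + 28 = 36

36


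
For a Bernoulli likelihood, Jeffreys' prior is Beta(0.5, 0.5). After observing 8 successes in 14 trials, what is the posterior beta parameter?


Jeffreys' prior for Bernoulli is Beta(0.5, 0.5).
Posterior is Beta(0.5 + k, 0.5 + n - k).
Posterior beta = 0.5 + (n - k) = 0.5 + 6 = 6.5

6.5


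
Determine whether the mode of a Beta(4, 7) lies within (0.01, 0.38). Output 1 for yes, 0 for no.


First find the mode: (a-1)/(a+b-2) = 0.3333
Is 0.3333 in (0.01, 0.38)? 1

1


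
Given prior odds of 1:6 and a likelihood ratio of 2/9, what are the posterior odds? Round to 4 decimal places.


Posterior odds = prior odds * LR
Prior odds = 1/6 = 0.1667
LR = 2/9 = 0.2222
Posterior odds = 0.1667 * 0.2222 = 0.037

0.037


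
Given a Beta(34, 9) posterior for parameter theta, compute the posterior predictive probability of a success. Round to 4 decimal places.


For a Beta-Bernoulli model, the predictive probability is the mean:
P(success) = 34/(34+9) = 34/43 = 0.7907

0.7907


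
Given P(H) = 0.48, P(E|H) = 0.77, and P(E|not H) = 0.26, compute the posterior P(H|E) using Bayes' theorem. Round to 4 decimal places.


By Bayes' theorem: P(H|E) = P(E|H)*P(H) / P(E)
P(E) = P(E|H)*P(H) + P(E|not H)*P(not H)
P(E) = 0.77*0.48 + 0.26*0.52 = 0.5048
P(H|E) = 0.77*0.48 / 0.5048 = 0.7322

0.7322


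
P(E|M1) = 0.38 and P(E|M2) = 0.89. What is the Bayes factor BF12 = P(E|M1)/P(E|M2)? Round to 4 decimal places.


Bayes factor BF12 = P(E|M1) / P(E|M2)
= 0.38 / 0.89
= 0.427

0.427


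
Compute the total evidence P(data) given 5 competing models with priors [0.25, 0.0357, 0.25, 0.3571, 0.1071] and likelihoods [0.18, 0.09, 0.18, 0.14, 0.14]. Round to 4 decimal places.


Marginal likelihood = sum P(model_i) * P(data|model_i)
Model 1: 0.25 * 0.18 = 0.045
Model 2: 0.0357 * 0.09 = 0.0032
Model 3: 0.25 * 0.18 = 0.045
Model 4: 0.3571 * 0.14 = 0.05
Model 5: 0.1071 * 0.14 = 0.015
Total = 0.1582

0.1582


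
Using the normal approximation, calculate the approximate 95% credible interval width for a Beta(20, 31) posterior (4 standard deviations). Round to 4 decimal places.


Var(Beta) = 20*31/(51^2 * 52) = 0.0046
SD = 0.0677
Width ~ 4*SD = 0.2708

0.2708


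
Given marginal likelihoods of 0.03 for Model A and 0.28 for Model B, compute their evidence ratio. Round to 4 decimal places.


Ratio = ML(A) / ML(B) = 0.03/0.28
= 0.1071

0.1071


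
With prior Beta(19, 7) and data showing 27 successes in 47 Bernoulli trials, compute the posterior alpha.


Conjugate update: alpha_posterior = alpha_prior + k
= 19 + 27 = 46

46


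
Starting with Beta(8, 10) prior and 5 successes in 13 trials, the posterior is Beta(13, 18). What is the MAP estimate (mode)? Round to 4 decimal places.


The mode of Beta(a, b) when a > 1 and b > 1 is (a-1)/(a+b-2)
= (13 - 1) / (13 + 18 - 2)
= 12 / 29
= 0.4138

0.4138


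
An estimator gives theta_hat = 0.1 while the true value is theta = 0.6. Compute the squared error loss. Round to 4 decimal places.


The squared error loss is (theta_hat - theta)^2
= (0.1 - 0.6)^2
= (-0.5)^2 = 0.25

0.25
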